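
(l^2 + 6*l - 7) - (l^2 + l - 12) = 5*l + 5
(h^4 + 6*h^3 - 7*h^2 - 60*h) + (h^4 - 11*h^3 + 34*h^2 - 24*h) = 2*h^4 - 5*h^3 + 27*h^2 - 84*h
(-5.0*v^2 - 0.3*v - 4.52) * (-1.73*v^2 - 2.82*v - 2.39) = 8.65*v^4 + 14.619*v^3 + 20.6156*v^2 + 13.4634*v + 10.8028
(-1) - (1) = -2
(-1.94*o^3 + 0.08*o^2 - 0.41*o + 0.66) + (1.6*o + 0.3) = -1.94*o^3 + 0.08*o^2 + 1.19*o + 0.96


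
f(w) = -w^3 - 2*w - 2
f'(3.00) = -29.00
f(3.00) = -35.00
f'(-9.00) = -245.00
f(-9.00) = 745.00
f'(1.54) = -9.11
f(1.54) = -8.73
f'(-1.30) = -7.07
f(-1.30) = 2.80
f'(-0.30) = -2.27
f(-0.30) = -1.37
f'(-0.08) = -2.02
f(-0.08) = -1.84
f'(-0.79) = -3.87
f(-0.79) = 0.07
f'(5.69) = -99.13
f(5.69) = -197.60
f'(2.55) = -21.51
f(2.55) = -23.68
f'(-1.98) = -13.76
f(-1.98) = 9.72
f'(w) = -3*w^2 - 2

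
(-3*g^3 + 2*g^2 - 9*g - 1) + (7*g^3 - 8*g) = 4*g^3 + 2*g^2 - 17*g - 1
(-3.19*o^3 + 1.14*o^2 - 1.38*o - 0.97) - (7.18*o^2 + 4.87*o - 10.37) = -3.19*o^3 - 6.04*o^2 - 6.25*o + 9.4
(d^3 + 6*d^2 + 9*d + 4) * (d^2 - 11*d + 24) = d^5 - 5*d^4 - 33*d^3 + 49*d^2 + 172*d + 96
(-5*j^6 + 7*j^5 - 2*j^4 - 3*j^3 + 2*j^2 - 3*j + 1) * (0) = 0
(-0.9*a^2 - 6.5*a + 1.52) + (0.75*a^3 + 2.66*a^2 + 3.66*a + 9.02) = 0.75*a^3 + 1.76*a^2 - 2.84*a + 10.54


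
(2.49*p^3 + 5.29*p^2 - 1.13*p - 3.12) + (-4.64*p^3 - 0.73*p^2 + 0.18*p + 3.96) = -2.15*p^3 + 4.56*p^2 - 0.95*p + 0.84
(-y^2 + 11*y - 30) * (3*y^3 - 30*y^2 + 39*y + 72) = -3*y^5 + 63*y^4 - 459*y^3 + 1257*y^2 - 378*y - 2160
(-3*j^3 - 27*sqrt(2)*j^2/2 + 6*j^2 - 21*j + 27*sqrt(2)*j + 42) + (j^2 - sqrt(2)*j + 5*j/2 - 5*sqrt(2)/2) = -3*j^3 - 27*sqrt(2)*j^2/2 + 7*j^2 - 37*j/2 + 26*sqrt(2)*j - 5*sqrt(2)/2 + 42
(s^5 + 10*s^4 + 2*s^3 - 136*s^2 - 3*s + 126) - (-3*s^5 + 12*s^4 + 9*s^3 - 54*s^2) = 4*s^5 - 2*s^4 - 7*s^3 - 82*s^2 - 3*s + 126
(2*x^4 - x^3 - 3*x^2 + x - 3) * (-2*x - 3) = -4*x^5 - 4*x^4 + 9*x^3 + 7*x^2 + 3*x + 9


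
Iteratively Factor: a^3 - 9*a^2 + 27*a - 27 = (a - 3)*(a^2 - 6*a + 9) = (a - 3)^2*(a - 3)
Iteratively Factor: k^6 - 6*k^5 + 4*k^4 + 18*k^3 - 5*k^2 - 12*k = (k - 1)*(k^5 - 5*k^4 - k^3 + 17*k^2 + 12*k) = (k - 3)*(k - 1)*(k^4 - 2*k^3 - 7*k^2 - 4*k) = k*(k - 3)*(k - 1)*(k^3 - 2*k^2 - 7*k - 4) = k*(k - 3)*(k - 1)*(k + 1)*(k^2 - 3*k - 4) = k*(k - 3)*(k - 1)*(k + 1)^2*(k - 4)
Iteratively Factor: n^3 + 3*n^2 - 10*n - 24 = (n + 2)*(n^2 + n - 12) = (n + 2)*(n + 4)*(n - 3)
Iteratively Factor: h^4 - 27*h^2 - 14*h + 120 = (h - 5)*(h^3 + 5*h^2 - 2*h - 24) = (h - 5)*(h - 2)*(h^2 + 7*h + 12) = (h - 5)*(h - 2)*(h + 3)*(h + 4)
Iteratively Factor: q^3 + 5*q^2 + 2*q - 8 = (q + 2)*(q^2 + 3*q - 4) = (q - 1)*(q + 2)*(q + 4)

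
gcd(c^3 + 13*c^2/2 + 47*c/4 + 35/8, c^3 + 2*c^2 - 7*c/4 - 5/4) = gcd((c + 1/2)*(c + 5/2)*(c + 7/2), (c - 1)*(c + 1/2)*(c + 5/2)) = c^2 + 3*c + 5/4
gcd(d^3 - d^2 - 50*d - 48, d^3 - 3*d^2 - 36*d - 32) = d^2 - 7*d - 8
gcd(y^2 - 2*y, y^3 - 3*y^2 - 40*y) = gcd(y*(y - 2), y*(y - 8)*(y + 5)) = y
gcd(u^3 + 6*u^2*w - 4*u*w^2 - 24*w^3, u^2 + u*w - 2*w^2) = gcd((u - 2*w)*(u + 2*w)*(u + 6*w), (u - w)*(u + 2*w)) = u + 2*w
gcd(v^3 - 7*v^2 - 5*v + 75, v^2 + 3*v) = v + 3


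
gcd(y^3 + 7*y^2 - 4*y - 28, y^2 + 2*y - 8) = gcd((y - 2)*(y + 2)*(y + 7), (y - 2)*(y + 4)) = y - 2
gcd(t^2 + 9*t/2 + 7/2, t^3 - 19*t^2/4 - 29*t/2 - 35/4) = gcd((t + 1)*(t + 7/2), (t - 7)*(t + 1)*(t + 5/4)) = t + 1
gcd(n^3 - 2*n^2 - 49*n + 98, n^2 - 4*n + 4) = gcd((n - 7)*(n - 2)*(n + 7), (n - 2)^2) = n - 2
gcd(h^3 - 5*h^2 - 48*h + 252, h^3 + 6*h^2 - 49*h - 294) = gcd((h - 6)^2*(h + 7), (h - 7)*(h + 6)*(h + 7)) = h + 7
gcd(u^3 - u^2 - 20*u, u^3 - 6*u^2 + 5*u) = u^2 - 5*u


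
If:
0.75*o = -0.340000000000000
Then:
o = -0.45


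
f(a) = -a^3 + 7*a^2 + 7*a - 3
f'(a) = -3*a^2 + 14*a + 7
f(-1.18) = 0.13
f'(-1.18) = -13.70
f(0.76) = 5.92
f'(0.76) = 15.91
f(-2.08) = 21.72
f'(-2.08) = -35.10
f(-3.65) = 113.33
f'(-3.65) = -84.07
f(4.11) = 74.59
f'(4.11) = 13.86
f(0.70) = 4.99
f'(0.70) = 15.33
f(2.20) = 35.63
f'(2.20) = 23.28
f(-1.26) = 1.29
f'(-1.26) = -15.40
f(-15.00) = 4842.00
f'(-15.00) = -878.00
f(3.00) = 54.00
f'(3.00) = 22.00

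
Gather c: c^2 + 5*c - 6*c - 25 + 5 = c^2 - c - 20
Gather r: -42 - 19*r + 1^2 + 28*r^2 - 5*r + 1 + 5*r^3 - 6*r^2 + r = 5*r^3 + 22*r^2 - 23*r - 40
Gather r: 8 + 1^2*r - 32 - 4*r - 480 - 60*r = -63*r - 504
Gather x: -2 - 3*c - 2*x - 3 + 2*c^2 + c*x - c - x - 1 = 2*c^2 - 4*c + x*(c - 3) - 6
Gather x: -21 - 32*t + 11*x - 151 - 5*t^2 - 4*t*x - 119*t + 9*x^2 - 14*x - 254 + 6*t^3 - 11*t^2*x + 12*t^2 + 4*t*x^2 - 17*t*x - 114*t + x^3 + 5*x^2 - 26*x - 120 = 6*t^3 + 7*t^2 - 265*t + x^3 + x^2*(4*t + 14) + x*(-11*t^2 - 21*t - 29) - 546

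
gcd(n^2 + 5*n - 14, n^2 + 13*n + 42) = n + 7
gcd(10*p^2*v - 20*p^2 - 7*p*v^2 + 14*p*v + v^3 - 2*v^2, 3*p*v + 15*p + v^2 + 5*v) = 1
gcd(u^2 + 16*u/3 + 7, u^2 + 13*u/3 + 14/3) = u + 7/3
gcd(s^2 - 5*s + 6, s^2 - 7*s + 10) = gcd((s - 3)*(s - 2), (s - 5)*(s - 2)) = s - 2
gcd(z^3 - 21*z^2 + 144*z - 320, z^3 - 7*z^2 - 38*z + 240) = z^2 - 13*z + 40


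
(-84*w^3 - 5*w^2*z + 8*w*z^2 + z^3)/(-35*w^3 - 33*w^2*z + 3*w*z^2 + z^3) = (-12*w^2 + w*z + z^2)/(-5*w^2 - 4*w*z + z^2)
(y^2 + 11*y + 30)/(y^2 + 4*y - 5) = (y + 6)/(y - 1)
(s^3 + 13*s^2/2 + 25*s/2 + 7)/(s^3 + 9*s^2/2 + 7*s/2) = (s + 2)/s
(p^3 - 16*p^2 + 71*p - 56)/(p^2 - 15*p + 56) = p - 1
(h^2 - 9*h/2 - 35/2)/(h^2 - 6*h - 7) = (h + 5/2)/(h + 1)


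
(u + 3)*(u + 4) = u^2 + 7*u + 12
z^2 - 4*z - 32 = (z - 8)*(z + 4)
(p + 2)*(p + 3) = p^2 + 5*p + 6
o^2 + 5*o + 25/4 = (o + 5/2)^2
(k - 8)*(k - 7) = k^2 - 15*k + 56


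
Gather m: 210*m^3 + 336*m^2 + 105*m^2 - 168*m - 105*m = 210*m^3 + 441*m^2 - 273*m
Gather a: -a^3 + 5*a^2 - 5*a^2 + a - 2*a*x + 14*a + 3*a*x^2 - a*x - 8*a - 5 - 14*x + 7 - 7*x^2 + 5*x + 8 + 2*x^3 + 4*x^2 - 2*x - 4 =-a^3 + a*(3*x^2 - 3*x + 7) + 2*x^3 - 3*x^2 - 11*x + 6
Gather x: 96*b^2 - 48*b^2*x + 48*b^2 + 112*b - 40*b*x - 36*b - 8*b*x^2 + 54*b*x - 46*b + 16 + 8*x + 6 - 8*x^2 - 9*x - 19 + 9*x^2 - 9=144*b^2 + 30*b + x^2*(1 - 8*b) + x*(-48*b^2 + 14*b - 1) - 6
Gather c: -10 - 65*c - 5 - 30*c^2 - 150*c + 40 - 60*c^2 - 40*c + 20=-90*c^2 - 255*c + 45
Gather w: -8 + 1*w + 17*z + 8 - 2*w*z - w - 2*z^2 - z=-2*w*z - 2*z^2 + 16*z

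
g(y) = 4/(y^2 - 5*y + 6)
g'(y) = 4*(5 - 2*y)/(y^2 - 5*y + 6)^2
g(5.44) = 0.48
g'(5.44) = -0.33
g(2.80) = -25.00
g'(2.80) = -93.75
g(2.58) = -16.42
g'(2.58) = -10.79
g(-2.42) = 0.17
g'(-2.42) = 0.07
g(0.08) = 0.71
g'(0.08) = 0.62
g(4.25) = 1.42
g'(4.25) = -1.77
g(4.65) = 0.91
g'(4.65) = -0.90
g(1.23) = 2.93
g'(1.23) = 5.47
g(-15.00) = 0.01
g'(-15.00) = 0.00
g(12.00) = 0.04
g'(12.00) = -0.00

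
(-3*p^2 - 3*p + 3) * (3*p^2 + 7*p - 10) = -9*p^4 - 30*p^3 + 18*p^2 + 51*p - 30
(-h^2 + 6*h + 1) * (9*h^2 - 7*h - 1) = -9*h^4 + 61*h^3 - 32*h^2 - 13*h - 1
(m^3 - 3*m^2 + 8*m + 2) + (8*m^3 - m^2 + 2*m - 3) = 9*m^3 - 4*m^2 + 10*m - 1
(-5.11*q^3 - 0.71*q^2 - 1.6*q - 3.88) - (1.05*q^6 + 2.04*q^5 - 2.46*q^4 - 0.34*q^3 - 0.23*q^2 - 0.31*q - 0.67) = -1.05*q^6 - 2.04*q^5 + 2.46*q^4 - 4.77*q^3 - 0.48*q^2 - 1.29*q - 3.21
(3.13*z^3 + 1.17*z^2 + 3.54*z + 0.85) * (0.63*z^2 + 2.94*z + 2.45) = 1.9719*z^5 + 9.9393*z^4 + 13.3385*z^3 + 13.8096*z^2 + 11.172*z + 2.0825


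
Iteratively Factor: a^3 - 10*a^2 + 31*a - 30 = (a - 2)*(a^2 - 8*a + 15) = (a - 3)*(a - 2)*(a - 5)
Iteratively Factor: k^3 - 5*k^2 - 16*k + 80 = (k - 4)*(k^2 - k - 20) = (k - 4)*(k + 4)*(k - 5)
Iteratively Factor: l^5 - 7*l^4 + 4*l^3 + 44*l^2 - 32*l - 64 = (l - 2)*(l^4 - 5*l^3 - 6*l^2 + 32*l + 32) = (l - 2)*(l + 1)*(l^3 - 6*l^2 + 32) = (l - 4)*(l - 2)*(l + 1)*(l^2 - 2*l - 8) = (l - 4)*(l - 2)*(l + 1)*(l + 2)*(l - 4)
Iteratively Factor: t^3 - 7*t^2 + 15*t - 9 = (t - 3)*(t^2 - 4*t + 3) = (t - 3)^2*(t - 1)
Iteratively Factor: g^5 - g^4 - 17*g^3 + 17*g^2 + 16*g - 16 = (g - 1)*(g^4 - 17*g^2 + 16) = (g - 1)*(g + 4)*(g^3 - 4*g^2 - g + 4) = (g - 1)^2*(g + 4)*(g^2 - 3*g - 4) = (g - 1)^2*(g + 1)*(g + 4)*(g - 4)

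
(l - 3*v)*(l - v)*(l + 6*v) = l^3 + 2*l^2*v - 21*l*v^2 + 18*v^3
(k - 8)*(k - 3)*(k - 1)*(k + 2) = k^4 - 10*k^3 + 11*k^2 + 46*k - 48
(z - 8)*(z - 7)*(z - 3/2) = z^3 - 33*z^2/2 + 157*z/2 - 84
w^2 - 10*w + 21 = (w - 7)*(w - 3)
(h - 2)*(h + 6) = h^2 + 4*h - 12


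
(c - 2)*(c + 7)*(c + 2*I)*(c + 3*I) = c^4 + 5*c^3 + 5*I*c^3 - 20*c^2 + 25*I*c^2 - 30*c - 70*I*c + 84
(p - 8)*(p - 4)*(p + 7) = p^3 - 5*p^2 - 52*p + 224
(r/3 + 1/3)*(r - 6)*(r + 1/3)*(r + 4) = r^4/3 - 2*r^3/9 - 79*r^2/9 - 98*r/9 - 8/3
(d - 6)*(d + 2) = d^2 - 4*d - 12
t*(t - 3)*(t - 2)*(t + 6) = t^4 + t^3 - 24*t^2 + 36*t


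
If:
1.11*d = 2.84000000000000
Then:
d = 2.56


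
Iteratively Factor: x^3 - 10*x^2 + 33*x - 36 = (x - 3)*(x^2 - 7*x + 12) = (x - 4)*(x - 3)*(x - 3)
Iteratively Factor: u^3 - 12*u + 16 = (u - 2)*(u^2 + 2*u - 8) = (u - 2)^2*(u + 4)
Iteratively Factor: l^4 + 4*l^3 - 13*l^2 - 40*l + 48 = (l + 4)*(l^3 - 13*l + 12) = (l + 4)^2*(l^2 - 4*l + 3) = (l - 3)*(l + 4)^2*(l - 1)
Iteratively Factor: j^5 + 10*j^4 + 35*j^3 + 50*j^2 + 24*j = (j + 1)*(j^4 + 9*j^3 + 26*j^2 + 24*j) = (j + 1)*(j + 4)*(j^3 + 5*j^2 + 6*j) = (j + 1)*(j + 2)*(j + 4)*(j^2 + 3*j) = (j + 1)*(j + 2)*(j + 3)*(j + 4)*(j)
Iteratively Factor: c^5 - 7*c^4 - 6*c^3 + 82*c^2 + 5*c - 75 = (c + 3)*(c^4 - 10*c^3 + 24*c^2 + 10*c - 25) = (c - 1)*(c + 3)*(c^3 - 9*c^2 + 15*c + 25) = (c - 5)*(c - 1)*(c + 3)*(c^2 - 4*c - 5) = (c - 5)*(c - 1)*(c + 1)*(c + 3)*(c - 5)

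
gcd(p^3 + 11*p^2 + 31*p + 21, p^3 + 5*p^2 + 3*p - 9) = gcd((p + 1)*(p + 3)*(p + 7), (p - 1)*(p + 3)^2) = p + 3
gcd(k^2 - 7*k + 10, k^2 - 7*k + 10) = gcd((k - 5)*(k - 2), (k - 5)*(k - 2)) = k^2 - 7*k + 10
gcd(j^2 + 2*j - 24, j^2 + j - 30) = j + 6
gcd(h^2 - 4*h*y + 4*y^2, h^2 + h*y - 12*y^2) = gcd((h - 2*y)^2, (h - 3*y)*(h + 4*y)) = 1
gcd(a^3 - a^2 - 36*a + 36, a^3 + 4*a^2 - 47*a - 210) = a + 6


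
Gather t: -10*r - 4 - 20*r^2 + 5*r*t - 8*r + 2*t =-20*r^2 - 18*r + t*(5*r + 2) - 4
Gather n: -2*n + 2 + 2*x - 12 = -2*n + 2*x - 10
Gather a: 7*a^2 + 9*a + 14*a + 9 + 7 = 7*a^2 + 23*a + 16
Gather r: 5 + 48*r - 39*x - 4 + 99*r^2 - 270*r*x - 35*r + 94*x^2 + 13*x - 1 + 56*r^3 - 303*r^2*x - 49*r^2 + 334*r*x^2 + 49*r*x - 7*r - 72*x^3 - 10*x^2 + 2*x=56*r^3 + r^2*(50 - 303*x) + r*(334*x^2 - 221*x + 6) - 72*x^3 + 84*x^2 - 24*x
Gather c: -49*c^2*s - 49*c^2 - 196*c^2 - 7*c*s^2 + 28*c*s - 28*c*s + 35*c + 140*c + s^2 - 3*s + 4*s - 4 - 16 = c^2*(-49*s - 245) + c*(175 - 7*s^2) + s^2 + s - 20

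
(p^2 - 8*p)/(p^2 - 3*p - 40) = p/(p + 5)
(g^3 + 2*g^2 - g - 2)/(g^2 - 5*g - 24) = (-g^3 - 2*g^2 + g + 2)/(-g^2 + 5*g + 24)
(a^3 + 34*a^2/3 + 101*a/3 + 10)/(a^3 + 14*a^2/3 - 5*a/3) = (3*a^2 + 19*a + 6)/(a*(3*a - 1))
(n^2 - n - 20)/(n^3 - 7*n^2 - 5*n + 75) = (n + 4)/(n^2 - 2*n - 15)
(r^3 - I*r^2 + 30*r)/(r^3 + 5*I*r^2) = (r - 6*I)/r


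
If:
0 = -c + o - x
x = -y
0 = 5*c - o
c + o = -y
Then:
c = 0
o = 0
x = 0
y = 0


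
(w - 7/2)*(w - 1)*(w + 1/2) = w^3 - 4*w^2 + 5*w/4 + 7/4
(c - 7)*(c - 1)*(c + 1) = c^3 - 7*c^2 - c + 7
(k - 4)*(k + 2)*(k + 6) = k^3 + 4*k^2 - 20*k - 48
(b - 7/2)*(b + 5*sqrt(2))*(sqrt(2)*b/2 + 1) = sqrt(2)*b^3/2 - 7*sqrt(2)*b^2/4 + 6*b^2 - 21*b + 5*sqrt(2)*b - 35*sqrt(2)/2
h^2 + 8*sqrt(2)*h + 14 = (h + sqrt(2))*(h + 7*sqrt(2))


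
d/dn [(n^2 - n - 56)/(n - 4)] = (n^2 - 8*n + 60)/(n^2 - 8*n + 16)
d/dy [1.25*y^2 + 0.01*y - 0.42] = 2.5*y + 0.01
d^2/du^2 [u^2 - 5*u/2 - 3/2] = 2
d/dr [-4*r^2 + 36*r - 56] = 36 - 8*r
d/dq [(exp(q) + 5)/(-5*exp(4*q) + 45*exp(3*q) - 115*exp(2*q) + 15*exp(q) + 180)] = (3*exp(3*q) + 11*exp(2*q) - 79*exp(q) - 7)*exp(q)/(5*(exp(7*q) - 15*exp(6*q) + 82*exp(5*q) - 174*exp(4*q) - 11*exp(3*q) + 477*exp(2*q) - 216*exp(q) - 432))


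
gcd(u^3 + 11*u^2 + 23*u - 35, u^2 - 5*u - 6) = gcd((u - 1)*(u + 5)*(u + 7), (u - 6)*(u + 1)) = 1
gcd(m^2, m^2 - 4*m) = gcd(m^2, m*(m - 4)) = m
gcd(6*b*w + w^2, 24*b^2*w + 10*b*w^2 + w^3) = 6*b*w + w^2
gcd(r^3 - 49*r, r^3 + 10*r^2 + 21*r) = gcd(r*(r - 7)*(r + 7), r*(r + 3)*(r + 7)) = r^2 + 7*r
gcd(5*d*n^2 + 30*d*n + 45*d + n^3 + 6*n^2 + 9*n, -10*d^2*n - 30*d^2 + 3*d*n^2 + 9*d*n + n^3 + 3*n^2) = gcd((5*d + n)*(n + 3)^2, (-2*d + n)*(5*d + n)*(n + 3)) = 5*d*n + 15*d + n^2 + 3*n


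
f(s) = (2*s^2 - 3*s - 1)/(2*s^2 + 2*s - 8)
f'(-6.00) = 0.20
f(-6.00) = 1.71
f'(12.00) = 0.01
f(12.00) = 0.83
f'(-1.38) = 1.73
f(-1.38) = -1.00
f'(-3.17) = 6.49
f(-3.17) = 4.97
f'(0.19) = 0.37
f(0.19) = 0.20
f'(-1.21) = 1.33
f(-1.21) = -0.74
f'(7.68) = 0.03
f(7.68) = 0.75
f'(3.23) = 0.11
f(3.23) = 0.53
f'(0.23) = 0.36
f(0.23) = 0.21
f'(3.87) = 0.08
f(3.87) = 0.58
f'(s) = (-4*s - 2)*(2*s^2 - 3*s - 1)/(2*s^2 + 2*s - 8)^2 + (4*s - 3)/(2*s^2 + 2*s - 8)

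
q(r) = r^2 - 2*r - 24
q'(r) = 2*r - 2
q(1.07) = -25.00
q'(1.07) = 0.14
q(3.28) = -19.80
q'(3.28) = 4.56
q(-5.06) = 11.72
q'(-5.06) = -12.12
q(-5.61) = 18.69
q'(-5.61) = -13.22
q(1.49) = -24.76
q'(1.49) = 0.98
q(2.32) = -23.26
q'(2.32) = 2.64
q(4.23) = -14.57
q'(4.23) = 6.46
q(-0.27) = -23.39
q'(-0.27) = -2.54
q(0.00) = -24.00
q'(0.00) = -2.00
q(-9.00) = 75.00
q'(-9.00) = -20.00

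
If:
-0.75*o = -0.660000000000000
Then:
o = 0.88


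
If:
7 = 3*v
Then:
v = 7/3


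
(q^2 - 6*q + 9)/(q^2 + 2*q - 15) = (q - 3)/(q + 5)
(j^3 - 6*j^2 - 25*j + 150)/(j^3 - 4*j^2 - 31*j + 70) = (j^2 - 11*j + 30)/(j^2 - 9*j + 14)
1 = 1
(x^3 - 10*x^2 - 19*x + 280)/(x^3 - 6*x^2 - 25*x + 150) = (x^2 - 15*x + 56)/(x^2 - 11*x + 30)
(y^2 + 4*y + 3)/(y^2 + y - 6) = (y + 1)/(y - 2)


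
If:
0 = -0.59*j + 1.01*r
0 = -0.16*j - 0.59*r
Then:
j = 0.00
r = 0.00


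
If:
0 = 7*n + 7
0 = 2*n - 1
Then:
No Solution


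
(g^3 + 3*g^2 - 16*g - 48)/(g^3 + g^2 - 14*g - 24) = (g + 4)/(g + 2)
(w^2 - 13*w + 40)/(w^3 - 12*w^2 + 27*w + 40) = 1/(w + 1)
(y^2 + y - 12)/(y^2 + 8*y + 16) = (y - 3)/(y + 4)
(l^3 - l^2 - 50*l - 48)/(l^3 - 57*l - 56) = (l + 6)/(l + 7)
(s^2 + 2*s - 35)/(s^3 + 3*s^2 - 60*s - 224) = (s - 5)/(s^2 - 4*s - 32)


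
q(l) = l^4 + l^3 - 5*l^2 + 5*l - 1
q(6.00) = 1361.00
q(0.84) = 0.76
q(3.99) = 256.32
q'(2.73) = 81.44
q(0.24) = -0.07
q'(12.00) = 7229.00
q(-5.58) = 611.15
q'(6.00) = 917.00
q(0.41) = 0.31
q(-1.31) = -15.43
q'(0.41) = 1.68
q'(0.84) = 1.09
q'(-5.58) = -540.76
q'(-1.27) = 14.35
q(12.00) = 21803.00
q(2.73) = 51.28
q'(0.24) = 2.83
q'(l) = 4*l^3 + 3*l^2 - 10*l + 5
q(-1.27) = -14.86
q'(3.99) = 266.95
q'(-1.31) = 14.26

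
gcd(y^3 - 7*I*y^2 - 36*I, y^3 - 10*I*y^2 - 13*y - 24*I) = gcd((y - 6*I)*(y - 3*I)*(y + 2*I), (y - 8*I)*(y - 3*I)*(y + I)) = y - 3*I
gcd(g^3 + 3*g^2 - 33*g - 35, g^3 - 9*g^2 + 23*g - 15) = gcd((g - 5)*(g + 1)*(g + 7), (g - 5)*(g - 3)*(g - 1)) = g - 5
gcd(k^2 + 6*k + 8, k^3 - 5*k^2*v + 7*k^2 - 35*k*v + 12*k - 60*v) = k + 4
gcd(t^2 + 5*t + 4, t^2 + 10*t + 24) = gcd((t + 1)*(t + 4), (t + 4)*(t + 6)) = t + 4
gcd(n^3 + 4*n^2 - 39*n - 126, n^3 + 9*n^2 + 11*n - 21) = n^2 + 10*n + 21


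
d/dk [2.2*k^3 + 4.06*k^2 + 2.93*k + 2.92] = 6.6*k^2 + 8.12*k + 2.93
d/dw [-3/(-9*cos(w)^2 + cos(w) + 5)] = 3*(18*cos(w) - 1)*sin(w)/(-9*cos(w)^2 + cos(w) + 5)^2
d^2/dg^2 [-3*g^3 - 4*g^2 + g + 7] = -18*g - 8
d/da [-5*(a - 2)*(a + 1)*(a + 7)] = -15*a^2 - 60*a + 45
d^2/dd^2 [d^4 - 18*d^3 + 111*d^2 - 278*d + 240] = 12*d^2 - 108*d + 222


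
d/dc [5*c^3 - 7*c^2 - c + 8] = 15*c^2 - 14*c - 1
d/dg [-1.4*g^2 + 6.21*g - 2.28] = 6.21 - 2.8*g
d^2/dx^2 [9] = 0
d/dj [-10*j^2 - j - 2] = -20*j - 1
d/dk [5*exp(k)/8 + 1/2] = 5*exp(k)/8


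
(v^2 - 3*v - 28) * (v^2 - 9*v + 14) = v^4 - 12*v^3 + 13*v^2 + 210*v - 392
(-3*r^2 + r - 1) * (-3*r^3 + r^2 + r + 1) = 9*r^5 - 6*r^4 + r^3 - 3*r^2 - 1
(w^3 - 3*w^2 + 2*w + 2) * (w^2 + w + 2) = w^5 - 2*w^4 + w^3 - 2*w^2 + 6*w + 4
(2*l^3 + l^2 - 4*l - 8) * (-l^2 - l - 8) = -2*l^5 - 3*l^4 - 13*l^3 + 4*l^2 + 40*l + 64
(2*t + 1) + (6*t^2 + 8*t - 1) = 6*t^2 + 10*t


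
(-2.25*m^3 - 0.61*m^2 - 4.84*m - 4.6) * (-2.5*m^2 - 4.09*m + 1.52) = 5.625*m^5 + 10.7275*m^4 + 11.1749*m^3 + 30.3684*m^2 + 11.4572*m - 6.992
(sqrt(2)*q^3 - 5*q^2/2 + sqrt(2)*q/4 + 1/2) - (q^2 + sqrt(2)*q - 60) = sqrt(2)*q^3 - 7*q^2/2 - 3*sqrt(2)*q/4 + 121/2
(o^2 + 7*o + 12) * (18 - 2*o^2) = -2*o^4 - 14*o^3 - 6*o^2 + 126*o + 216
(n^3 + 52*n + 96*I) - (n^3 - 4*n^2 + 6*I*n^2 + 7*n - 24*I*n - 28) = 4*n^2 - 6*I*n^2 + 45*n + 24*I*n + 28 + 96*I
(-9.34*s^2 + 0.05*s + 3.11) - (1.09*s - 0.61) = -9.34*s^2 - 1.04*s + 3.72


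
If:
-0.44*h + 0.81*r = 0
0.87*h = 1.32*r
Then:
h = 0.00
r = 0.00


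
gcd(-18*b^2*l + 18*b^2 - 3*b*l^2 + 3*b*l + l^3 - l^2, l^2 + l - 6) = 1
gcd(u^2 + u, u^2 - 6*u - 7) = u + 1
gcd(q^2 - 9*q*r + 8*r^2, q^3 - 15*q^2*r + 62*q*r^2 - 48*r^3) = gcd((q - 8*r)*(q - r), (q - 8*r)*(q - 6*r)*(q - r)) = q^2 - 9*q*r + 8*r^2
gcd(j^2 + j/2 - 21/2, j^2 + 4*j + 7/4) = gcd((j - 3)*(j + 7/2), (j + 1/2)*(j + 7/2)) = j + 7/2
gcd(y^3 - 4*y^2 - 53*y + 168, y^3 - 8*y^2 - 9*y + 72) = y^2 - 11*y + 24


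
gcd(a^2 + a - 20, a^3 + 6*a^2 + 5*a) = a + 5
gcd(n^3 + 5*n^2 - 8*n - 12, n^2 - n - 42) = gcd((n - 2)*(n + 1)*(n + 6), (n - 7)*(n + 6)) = n + 6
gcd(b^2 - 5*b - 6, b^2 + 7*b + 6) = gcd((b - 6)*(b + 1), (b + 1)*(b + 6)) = b + 1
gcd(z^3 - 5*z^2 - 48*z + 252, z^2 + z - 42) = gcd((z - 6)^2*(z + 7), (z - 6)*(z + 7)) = z^2 + z - 42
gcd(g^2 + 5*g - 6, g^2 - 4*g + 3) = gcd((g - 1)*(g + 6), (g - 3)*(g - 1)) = g - 1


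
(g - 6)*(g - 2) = g^2 - 8*g + 12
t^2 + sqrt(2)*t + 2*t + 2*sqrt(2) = (t + 2)*(t + sqrt(2))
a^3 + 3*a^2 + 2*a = a*(a + 1)*(a + 2)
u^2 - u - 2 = (u - 2)*(u + 1)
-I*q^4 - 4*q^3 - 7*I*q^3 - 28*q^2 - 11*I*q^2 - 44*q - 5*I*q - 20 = (q + 1)*(q + 5)*(q - 4*I)*(-I*q - I)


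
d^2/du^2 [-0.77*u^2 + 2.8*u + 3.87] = -1.54000000000000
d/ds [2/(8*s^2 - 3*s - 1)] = 2*(3 - 16*s)/(-8*s^2 + 3*s + 1)^2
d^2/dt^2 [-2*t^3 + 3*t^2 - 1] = 6 - 12*t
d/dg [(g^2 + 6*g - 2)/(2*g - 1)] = 2*(g^2 - g - 1)/(4*g^2 - 4*g + 1)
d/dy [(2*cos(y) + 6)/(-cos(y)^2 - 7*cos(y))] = -(2*sin(y) + 42*sin(y)/cos(y)^2 + 12*tan(y))/(cos(y) + 7)^2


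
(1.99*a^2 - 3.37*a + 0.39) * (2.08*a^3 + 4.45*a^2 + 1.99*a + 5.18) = 4.1392*a^5 + 1.8459*a^4 - 10.2252*a^3 + 5.3374*a^2 - 16.6805*a + 2.0202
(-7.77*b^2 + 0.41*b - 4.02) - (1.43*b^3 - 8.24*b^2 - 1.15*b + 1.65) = -1.43*b^3 + 0.470000000000001*b^2 + 1.56*b - 5.67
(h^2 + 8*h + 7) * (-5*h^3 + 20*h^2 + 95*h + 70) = -5*h^5 - 20*h^4 + 220*h^3 + 970*h^2 + 1225*h + 490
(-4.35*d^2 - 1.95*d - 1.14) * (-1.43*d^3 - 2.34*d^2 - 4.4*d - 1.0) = 6.2205*d^5 + 12.9675*d^4 + 25.3332*d^3 + 15.5976*d^2 + 6.966*d + 1.14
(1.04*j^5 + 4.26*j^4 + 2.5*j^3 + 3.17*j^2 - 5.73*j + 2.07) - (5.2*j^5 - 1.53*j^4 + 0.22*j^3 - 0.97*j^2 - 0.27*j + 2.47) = -4.16*j^5 + 5.79*j^4 + 2.28*j^3 + 4.14*j^2 - 5.46*j - 0.4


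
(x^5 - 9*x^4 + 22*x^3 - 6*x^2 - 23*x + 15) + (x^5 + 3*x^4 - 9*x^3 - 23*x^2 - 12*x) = 2*x^5 - 6*x^4 + 13*x^3 - 29*x^2 - 35*x + 15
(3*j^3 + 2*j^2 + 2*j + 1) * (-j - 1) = -3*j^4 - 5*j^3 - 4*j^2 - 3*j - 1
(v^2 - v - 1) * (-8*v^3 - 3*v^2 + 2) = -8*v^5 + 5*v^4 + 11*v^3 + 5*v^2 - 2*v - 2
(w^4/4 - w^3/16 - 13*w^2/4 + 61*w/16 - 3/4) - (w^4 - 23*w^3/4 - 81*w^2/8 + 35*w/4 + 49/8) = -3*w^4/4 + 91*w^3/16 + 55*w^2/8 - 79*w/16 - 55/8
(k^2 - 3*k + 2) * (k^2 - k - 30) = k^4 - 4*k^3 - 25*k^2 + 88*k - 60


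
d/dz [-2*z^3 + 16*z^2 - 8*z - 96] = -6*z^2 + 32*z - 8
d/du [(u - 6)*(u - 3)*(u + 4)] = 3*u^2 - 10*u - 18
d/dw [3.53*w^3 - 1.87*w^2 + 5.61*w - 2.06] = 10.59*w^2 - 3.74*w + 5.61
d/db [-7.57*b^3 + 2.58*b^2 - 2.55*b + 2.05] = -22.71*b^2 + 5.16*b - 2.55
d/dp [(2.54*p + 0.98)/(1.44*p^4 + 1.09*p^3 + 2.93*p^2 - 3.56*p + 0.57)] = (-10.9728*p^4 - 11.182*p^3 - 10.6468*p^2 - 5.7428*p + 4.9366)/(2.0736*p^8 + 3.1392*p^7 + 9.6265*p^6 - 3.8654*p^5 + 2.4657*p^4 - 19.619*p^3 + 16.0138*p^2 - 4.0584*p + 0.3249)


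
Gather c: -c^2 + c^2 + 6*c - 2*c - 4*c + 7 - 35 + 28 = 0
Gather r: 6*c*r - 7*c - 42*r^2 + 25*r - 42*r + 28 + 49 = -7*c - 42*r^2 + r*(6*c - 17) + 77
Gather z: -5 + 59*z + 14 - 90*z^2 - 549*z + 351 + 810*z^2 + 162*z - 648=720*z^2 - 328*z - 288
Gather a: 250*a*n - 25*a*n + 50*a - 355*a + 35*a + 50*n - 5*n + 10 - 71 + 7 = a*(225*n - 270) + 45*n - 54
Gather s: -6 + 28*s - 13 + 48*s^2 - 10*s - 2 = 48*s^2 + 18*s - 21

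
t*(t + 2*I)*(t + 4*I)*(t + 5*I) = t^4 + 11*I*t^3 - 38*t^2 - 40*I*t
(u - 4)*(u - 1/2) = u^2 - 9*u/2 + 2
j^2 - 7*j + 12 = (j - 4)*(j - 3)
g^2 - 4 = (g - 2)*(g + 2)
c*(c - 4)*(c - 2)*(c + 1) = c^4 - 5*c^3 + 2*c^2 + 8*c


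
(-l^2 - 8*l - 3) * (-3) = 3*l^2 + 24*l + 9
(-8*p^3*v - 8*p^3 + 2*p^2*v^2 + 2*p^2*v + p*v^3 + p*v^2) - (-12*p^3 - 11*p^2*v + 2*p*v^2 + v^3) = -8*p^3*v + 4*p^3 + 2*p^2*v^2 + 13*p^2*v + p*v^3 - p*v^2 - v^3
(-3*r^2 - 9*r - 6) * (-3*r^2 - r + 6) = 9*r^4 + 30*r^3 + 9*r^2 - 48*r - 36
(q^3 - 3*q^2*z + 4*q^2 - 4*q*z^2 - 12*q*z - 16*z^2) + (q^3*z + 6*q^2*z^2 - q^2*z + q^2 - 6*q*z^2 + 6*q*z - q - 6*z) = q^3*z + q^3 + 6*q^2*z^2 - 4*q^2*z + 5*q^2 - 10*q*z^2 - 6*q*z - q - 16*z^2 - 6*z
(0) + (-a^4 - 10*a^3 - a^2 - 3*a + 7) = -a^4 - 10*a^3 - a^2 - 3*a + 7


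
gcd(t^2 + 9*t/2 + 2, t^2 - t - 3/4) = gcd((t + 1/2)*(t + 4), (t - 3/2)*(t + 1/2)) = t + 1/2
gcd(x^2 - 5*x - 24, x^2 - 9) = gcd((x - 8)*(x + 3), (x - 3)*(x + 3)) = x + 3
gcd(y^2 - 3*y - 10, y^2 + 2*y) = y + 2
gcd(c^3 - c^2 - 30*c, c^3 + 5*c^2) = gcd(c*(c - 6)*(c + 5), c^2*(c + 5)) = c^2 + 5*c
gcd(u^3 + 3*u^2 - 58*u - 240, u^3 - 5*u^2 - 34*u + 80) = u^2 - 3*u - 40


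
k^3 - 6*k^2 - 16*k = k*(k - 8)*(k + 2)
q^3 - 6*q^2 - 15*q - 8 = (q - 8)*(q + 1)^2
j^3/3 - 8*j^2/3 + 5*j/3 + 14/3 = (j/3 + 1/3)*(j - 7)*(j - 2)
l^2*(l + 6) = l^3 + 6*l^2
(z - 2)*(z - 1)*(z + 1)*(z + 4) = z^4 + 2*z^3 - 9*z^2 - 2*z + 8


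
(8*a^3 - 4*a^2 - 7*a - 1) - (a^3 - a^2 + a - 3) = 7*a^3 - 3*a^2 - 8*a + 2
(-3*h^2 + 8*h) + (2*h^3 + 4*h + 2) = 2*h^3 - 3*h^2 + 12*h + 2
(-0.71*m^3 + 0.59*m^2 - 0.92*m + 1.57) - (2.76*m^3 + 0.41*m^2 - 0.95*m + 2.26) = -3.47*m^3 + 0.18*m^2 + 0.0299999999999999*m - 0.69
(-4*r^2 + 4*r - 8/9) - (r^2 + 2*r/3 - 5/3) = -5*r^2 + 10*r/3 + 7/9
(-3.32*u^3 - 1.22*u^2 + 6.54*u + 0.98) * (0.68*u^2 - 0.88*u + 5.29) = -2.2576*u^5 + 2.092*u^4 - 12.042*u^3 - 11.5426*u^2 + 33.7342*u + 5.1842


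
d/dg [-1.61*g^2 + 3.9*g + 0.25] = 3.9 - 3.22*g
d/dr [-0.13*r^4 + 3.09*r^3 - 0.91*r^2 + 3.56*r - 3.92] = -0.52*r^3 + 9.27*r^2 - 1.82*r + 3.56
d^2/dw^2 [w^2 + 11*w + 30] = 2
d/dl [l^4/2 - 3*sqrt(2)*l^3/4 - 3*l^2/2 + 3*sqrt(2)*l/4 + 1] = 2*l^3 - 9*sqrt(2)*l^2/4 - 3*l + 3*sqrt(2)/4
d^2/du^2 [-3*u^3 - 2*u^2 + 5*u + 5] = -18*u - 4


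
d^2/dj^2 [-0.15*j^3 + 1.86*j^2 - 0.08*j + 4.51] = 3.72 - 0.9*j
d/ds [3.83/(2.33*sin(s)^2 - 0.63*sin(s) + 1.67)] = (2.4129 - 17.8478*sin(s))*cos(s)/(2.33*sin(s)^2 - 0.63*sin(s) + 1.67)^2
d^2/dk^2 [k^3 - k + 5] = 6*k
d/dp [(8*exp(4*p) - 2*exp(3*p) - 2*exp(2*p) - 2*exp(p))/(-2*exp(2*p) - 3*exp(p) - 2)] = (-32*exp(5*p) - 68*exp(4*p) - 52*exp(3*p) + 14*exp(2*p) + 8*exp(p) + 4)*exp(p)/(4*exp(4*p) + 12*exp(3*p) + 17*exp(2*p) + 12*exp(p) + 4)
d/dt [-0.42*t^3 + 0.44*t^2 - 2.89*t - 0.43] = -1.26*t^2 + 0.88*t - 2.89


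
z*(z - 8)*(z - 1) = z^3 - 9*z^2 + 8*z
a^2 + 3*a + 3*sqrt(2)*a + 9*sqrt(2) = (a + 3)*(a + 3*sqrt(2))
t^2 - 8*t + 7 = (t - 7)*(t - 1)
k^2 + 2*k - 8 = (k - 2)*(k + 4)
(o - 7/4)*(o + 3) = o^2 + 5*o/4 - 21/4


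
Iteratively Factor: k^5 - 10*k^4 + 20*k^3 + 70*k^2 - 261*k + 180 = (k + 3)*(k^4 - 13*k^3 + 59*k^2 - 107*k + 60) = (k - 3)*(k + 3)*(k^3 - 10*k^2 + 29*k - 20) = (k - 3)*(k - 1)*(k + 3)*(k^2 - 9*k + 20) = (k - 4)*(k - 3)*(k - 1)*(k + 3)*(k - 5)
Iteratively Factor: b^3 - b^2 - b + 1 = (b + 1)*(b^2 - 2*b + 1) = (b - 1)*(b + 1)*(b - 1)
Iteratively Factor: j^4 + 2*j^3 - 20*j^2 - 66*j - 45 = (j + 1)*(j^3 + j^2 - 21*j - 45) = (j + 1)*(j + 3)*(j^2 - 2*j - 15) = (j + 1)*(j + 3)^2*(j - 5)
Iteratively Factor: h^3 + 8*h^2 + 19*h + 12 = (h + 3)*(h^2 + 5*h + 4) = (h + 1)*(h + 3)*(h + 4)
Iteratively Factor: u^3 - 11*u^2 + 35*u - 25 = (u - 5)*(u^2 - 6*u + 5) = (u - 5)*(u - 1)*(u - 5)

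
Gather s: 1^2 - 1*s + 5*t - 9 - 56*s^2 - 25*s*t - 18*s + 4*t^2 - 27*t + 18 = -56*s^2 + s*(-25*t - 19) + 4*t^2 - 22*t + 10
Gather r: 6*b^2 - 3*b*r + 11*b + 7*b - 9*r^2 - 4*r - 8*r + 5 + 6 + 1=6*b^2 + 18*b - 9*r^2 + r*(-3*b - 12) + 12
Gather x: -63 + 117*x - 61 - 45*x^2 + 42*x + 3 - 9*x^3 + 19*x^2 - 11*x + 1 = -9*x^3 - 26*x^2 + 148*x - 120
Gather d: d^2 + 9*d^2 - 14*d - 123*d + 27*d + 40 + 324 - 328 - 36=10*d^2 - 110*d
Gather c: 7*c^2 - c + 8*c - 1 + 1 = 7*c^2 + 7*c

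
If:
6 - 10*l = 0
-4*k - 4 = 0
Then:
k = -1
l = 3/5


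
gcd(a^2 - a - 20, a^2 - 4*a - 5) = a - 5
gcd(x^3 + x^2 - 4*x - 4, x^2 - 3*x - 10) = x + 2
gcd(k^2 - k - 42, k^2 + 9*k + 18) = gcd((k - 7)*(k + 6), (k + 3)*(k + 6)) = k + 6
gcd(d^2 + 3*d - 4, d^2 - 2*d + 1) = d - 1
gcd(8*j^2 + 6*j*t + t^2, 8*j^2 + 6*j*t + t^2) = 8*j^2 + 6*j*t + t^2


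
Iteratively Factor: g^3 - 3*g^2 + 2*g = (g - 1)*(g^2 - 2*g) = (g - 2)*(g - 1)*(g)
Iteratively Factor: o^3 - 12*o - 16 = (o + 2)*(o^2 - 2*o - 8) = (o + 2)^2*(o - 4)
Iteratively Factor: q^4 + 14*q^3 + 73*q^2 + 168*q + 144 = (q + 3)*(q^3 + 11*q^2 + 40*q + 48) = (q + 3)*(q + 4)*(q^2 + 7*q + 12) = (q + 3)*(q + 4)^2*(q + 3)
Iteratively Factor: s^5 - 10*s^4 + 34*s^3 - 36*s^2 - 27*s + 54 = (s - 2)*(s^4 - 8*s^3 + 18*s^2 - 27) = (s - 3)*(s - 2)*(s^3 - 5*s^2 + 3*s + 9) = (s - 3)*(s - 2)*(s + 1)*(s^2 - 6*s + 9) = (s - 3)^2*(s - 2)*(s + 1)*(s - 3)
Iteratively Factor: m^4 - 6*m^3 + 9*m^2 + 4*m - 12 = (m - 3)*(m^3 - 3*m^2 + 4) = (m - 3)*(m - 2)*(m^2 - m - 2) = (m - 3)*(m - 2)^2*(m + 1)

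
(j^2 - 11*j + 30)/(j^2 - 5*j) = (j - 6)/j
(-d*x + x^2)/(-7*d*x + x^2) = (d - x)/(7*d - x)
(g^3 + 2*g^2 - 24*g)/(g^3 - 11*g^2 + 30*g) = (g^2 + 2*g - 24)/(g^2 - 11*g + 30)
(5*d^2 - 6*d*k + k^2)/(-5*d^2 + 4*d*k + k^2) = (-5*d + k)/(5*d + k)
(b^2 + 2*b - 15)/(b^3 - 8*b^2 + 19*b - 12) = (b + 5)/(b^2 - 5*b + 4)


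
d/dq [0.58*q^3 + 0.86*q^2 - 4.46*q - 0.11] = 1.74*q^2 + 1.72*q - 4.46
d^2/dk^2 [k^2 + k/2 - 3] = 2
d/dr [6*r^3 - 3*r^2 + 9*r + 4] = 18*r^2 - 6*r + 9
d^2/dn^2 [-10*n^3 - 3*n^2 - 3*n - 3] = -60*n - 6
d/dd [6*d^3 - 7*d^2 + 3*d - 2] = 18*d^2 - 14*d + 3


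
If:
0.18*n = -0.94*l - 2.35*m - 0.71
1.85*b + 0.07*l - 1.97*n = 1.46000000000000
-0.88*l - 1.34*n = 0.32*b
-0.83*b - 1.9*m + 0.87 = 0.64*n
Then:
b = 1.02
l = -0.66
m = -0.05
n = 0.19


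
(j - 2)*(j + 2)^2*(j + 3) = j^4 + 5*j^3 + 2*j^2 - 20*j - 24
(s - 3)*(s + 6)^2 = s^3 + 9*s^2 - 108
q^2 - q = q*(q - 1)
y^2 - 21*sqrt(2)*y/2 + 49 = (y - 7*sqrt(2))*(y - 7*sqrt(2)/2)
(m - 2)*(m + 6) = m^2 + 4*m - 12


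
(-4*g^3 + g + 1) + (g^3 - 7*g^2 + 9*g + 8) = -3*g^3 - 7*g^2 + 10*g + 9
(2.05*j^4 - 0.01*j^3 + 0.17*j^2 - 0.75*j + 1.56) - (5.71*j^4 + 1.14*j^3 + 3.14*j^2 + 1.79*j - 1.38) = -3.66*j^4 - 1.15*j^3 - 2.97*j^2 - 2.54*j + 2.94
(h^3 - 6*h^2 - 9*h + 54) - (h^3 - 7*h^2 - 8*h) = h^2 - h + 54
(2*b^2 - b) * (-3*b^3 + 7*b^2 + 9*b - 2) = -6*b^5 + 17*b^4 + 11*b^3 - 13*b^2 + 2*b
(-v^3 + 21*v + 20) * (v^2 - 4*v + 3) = -v^5 + 4*v^4 + 18*v^3 - 64*v^2 - 17*v + 60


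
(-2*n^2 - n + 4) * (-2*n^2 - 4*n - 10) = 4*n^4 + 10*n^3 + 16*n^2 - 6*n - 40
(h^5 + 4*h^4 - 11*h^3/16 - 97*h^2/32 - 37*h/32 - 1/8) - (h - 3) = h^5 + 4*h^4 - 11*h^3/16 - 97*h^2/32 - 69*h/32 + 23/8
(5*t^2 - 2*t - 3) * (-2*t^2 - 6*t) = -10*t^4 - 26*t^3 + 18*t^2 + 18*t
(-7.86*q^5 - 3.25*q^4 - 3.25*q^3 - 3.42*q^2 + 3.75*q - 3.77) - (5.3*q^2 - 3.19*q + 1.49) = -7.86*q^5 - 3.25*q^4 - 3.25*q^3 - 8.72*q^2 + 6.94*q - 5.26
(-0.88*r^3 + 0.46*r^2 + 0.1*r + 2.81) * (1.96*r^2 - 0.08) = -1.7248*r^5 + 0.9016*r^4 + 0.2664*r^3 + 5.4708*r^2 - 0.008*r - 0.2248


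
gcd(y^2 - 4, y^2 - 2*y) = y - 2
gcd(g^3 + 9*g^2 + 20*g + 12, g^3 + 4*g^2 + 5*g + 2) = g^2 + 3*g + 2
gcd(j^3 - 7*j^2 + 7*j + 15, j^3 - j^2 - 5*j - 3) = j^2 - 2*j - 3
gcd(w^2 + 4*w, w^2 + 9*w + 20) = w + 4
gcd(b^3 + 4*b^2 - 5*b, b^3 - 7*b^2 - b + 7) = b - 1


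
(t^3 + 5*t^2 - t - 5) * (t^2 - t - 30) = t^5 + 4*t^4 - 36*t^3 - 154*t^2 + 35*t + 150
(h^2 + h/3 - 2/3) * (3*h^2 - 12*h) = 3*h^4 - 11*h^3 - 6*h^2 + 8*h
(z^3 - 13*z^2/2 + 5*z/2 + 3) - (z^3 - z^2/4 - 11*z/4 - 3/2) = -25*z^2/4 + 21*z/4 + 9/2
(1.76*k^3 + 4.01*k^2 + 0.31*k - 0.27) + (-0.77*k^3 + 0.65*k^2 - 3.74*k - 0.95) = 0.99*k^3 + 4.66*k^2 - 3.43*k - 1.22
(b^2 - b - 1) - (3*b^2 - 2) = -2*b^2 - b + 1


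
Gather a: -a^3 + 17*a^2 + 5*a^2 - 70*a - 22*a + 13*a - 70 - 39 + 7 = -a^3 + 22*a^2 - 79*a - 102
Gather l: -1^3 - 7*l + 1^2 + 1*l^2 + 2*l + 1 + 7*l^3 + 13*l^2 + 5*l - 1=7*l^3 + 14*l^2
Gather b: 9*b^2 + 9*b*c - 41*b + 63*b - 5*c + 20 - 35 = 9*b^2 + b*(9*c + 22) - 5*c - 15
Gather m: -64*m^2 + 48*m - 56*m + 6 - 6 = -64*m^2 - 8*m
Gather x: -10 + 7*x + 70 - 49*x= 60 - 42*x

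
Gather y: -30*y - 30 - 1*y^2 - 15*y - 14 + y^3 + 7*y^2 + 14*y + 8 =y^3 + 6*y^2 - 31*y - 36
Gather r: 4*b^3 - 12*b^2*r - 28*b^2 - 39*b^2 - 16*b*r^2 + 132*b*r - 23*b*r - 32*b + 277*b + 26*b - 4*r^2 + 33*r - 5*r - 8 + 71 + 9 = 4*b^3 - 67*b^2 + 271*b + r^2*(-16*b - 4) + r*(-12*b^2 + 109*b + 28) + 72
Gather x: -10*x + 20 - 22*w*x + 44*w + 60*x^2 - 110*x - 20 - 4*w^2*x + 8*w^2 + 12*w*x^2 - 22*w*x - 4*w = 8*w^2 + 40*w + x^2*(12*w + 60) + x*(-4*w^2 - 44*w - 120)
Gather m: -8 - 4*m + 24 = 16 - 4*m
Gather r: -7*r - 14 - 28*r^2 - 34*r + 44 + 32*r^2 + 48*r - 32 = 4*r^2 + 7*r - 2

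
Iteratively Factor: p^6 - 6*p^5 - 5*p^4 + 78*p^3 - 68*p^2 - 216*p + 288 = (p + 3)*(p^5 - 9*p^4 + 22*p^3 + 12*p^2 - 104*p + 96) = (p - 2)*(p + 3)*(p^4 - 7*p^3 + 8*p^2 + 28*p - 48) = (p - 2)^2*(p + 3)*(p^3 - 5*p^2 - 2*p + 24) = (p - 4)*(p - 2)^2*(p + 3)*(p^2 - p - 6) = (p - 4)*(p - 2)^2*(p + 2)*(p + 3)*(p - 3)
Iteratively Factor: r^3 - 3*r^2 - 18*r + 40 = (r - 5)*(r^2 + 2*r - 8) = (r - 5)*(r + 4)*(r - 2)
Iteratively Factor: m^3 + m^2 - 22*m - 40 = (m - 5)*(m^2 + 6*m + 8) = (m - 5)*(m + 2)*(m + 4)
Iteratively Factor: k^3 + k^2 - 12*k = (k - 3)*(k^2 + 4*k) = k*(k - 3)*(k + 4)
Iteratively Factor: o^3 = (o)*(o^2) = o^2*(o)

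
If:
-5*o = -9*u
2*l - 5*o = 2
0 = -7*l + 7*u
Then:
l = -2/7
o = -18/35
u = -2/7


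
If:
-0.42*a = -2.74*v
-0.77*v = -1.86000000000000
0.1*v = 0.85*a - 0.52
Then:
No Solution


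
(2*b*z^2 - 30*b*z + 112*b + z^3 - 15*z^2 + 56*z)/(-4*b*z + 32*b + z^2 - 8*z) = (2*b*z - 14*b + z^2 - 7*z)/(-4*b + z)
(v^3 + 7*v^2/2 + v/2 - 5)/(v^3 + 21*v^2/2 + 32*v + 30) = (v - 1)/(v + 6)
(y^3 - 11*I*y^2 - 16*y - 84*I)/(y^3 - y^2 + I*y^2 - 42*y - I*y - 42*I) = (y^3 - 11*I*y^2 - 16*y - 84*I)/(y^3 + y^2*(-1 + I) - y*(42 + I) - 42*I)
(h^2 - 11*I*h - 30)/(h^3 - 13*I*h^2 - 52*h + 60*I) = 1/(h - 2*I)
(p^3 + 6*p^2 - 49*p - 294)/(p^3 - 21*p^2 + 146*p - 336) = (p^2 + 13*p + 42)/(p^2 - 14*p + 48)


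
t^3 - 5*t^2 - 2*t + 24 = (t - 4)*(t - 3)*(t + 2)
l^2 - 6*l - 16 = (l - 8)*(l + 2)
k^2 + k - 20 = (k - 4)*(k + 5)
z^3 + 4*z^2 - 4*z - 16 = (z - 2)*(z + 2)*(z + 4)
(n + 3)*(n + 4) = n^2 + 7*n + 12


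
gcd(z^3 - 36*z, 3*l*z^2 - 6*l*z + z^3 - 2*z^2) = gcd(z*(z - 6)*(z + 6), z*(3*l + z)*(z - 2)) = z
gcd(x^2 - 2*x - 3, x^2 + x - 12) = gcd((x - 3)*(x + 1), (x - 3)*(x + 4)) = x - 3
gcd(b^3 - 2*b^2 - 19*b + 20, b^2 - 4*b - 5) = b - 5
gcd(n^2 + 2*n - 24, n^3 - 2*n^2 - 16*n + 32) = n - 4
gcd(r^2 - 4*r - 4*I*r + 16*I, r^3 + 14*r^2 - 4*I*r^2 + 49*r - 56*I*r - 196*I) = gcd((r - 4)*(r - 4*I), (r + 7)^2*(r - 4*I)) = r - 4*I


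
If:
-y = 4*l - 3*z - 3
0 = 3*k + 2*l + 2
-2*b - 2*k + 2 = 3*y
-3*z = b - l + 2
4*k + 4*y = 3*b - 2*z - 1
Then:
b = 135/587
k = -370/587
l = -32/587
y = 548/587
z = -447/587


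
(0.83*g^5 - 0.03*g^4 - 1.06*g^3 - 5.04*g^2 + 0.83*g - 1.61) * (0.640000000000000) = 0.5312*g^5 - 0.0192*g^4 - 0.6784*g^3 - 3.2256*g^2 + 0.5312*g - 1.0304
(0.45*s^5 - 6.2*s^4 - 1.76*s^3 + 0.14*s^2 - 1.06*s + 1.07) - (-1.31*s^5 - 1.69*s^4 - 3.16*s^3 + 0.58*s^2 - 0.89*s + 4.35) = 1.76*s^5 - 4.51*s^4 + 1.4*s^3 - 0.44*s^2 - 0.17*s - 3.28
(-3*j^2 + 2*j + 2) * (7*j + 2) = -21*j^3 + 8*j^2 + 18*j + 4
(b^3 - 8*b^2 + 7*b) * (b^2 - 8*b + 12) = b^5 - 16*b^4 + 83*b^3 - 152*b^2 + 84*b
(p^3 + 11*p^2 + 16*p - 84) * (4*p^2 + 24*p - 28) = 4*p^5 + 68*p^4 + 300*p^3 - 260*p^2 - 2464*p + 2352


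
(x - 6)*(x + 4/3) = x^2 - 14*x/3 - 8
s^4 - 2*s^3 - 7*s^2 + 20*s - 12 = (s - 2)^2*(s - 1)*(s + 3)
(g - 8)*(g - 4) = g^2 - 12*g + 32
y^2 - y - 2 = (y - 2)*(y + 1)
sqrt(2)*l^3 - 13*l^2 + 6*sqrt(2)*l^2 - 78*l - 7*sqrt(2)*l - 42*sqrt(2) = (l + 6)*(l - 7*sqrt(2))*(sqrt(2)*l + 1)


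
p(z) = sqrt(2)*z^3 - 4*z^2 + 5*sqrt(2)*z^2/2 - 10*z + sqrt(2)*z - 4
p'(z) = 3*sqrt(2)*z^2 - 8*z + 5*sqrt(2)*z - 10 + sqrt(2)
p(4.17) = 54.67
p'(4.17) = 61.32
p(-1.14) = 3.09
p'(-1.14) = -2.01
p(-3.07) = -22.94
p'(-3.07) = 34.25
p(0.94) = -11.31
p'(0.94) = -5.71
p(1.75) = -12.87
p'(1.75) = 2.78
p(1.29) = -12.81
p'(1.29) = -2.72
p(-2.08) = -0.88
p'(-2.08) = 11.70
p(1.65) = -13.08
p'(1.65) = 1.43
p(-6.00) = -274.68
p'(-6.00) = 149.72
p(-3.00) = -20.61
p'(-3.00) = 32.38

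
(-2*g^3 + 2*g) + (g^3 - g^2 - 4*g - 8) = -g^3 - g^2 - 2*g - 8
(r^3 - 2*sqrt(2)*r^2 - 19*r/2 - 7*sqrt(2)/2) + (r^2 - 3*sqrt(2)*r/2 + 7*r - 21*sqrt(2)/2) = r^3 - 2*sqrt(2)*r^2 + r^2 - 5*r/2 - 3*sqrt(2)*r/2 - 14*sqrt(2)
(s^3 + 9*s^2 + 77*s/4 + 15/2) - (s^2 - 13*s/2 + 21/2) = s^3 + 8*s^2 + 103*s/4 - 3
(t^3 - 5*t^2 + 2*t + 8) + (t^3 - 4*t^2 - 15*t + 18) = 2*t^3 - 9*t^2 - 13*t + 26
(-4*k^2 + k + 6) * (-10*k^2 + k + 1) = 40*k^4 - 14*k^3 - 63*k^2 + 7*k + 6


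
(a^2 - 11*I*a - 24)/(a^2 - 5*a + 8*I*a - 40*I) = (a^2 - 11*I*a - 24)/(a^2 + a*(-5 + 8*I) - 40*I)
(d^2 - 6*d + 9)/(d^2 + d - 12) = (d - 3)/(d + 4)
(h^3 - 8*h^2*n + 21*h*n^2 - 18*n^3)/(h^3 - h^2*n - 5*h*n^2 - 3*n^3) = (h^2 - 5*h*n + 6*n^2)/(h^2 + 2*h*n + n^2)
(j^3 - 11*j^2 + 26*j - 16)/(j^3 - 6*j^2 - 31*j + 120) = (j^2 - 3*j + 2)/(j^2 + 2*j - 15)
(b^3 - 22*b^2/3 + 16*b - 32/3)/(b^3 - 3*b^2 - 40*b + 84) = (b^2 - 16*b/3 + 16/3)/(b^2 - b - 42)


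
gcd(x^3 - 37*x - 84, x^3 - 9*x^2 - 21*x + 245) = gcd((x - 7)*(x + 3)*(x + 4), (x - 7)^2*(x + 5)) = x - 7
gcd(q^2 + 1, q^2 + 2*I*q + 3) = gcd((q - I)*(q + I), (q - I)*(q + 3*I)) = q - I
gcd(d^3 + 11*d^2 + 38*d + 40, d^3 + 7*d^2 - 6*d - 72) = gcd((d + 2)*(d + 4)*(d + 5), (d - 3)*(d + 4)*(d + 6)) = d + 4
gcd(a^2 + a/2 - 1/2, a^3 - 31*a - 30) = a + 1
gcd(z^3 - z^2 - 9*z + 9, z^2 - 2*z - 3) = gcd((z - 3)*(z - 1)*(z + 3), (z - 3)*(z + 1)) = z - 3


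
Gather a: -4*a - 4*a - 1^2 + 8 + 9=16 - 8*a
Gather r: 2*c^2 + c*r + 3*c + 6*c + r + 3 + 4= 2*c^2 + 9*c + r*(c + 1) + 7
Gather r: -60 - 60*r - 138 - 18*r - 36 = -78*r - 234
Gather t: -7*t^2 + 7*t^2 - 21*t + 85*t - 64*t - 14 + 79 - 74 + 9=0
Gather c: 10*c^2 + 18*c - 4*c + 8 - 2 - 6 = 10*c^2 + 14*c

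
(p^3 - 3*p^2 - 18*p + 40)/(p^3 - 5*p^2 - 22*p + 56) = (p - 5)/(p - 7)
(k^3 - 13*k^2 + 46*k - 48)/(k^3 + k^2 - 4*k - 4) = (k^2 - 11*k + 24)/(k^2 + 3*k + 2)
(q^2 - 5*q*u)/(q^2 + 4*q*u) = (q - 5*u)/(q + 4*u)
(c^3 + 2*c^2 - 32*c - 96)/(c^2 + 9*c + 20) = (c^2 - 2*c - 24)/(c + 5)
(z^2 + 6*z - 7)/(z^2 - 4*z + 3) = (z + 7)/(z - 3)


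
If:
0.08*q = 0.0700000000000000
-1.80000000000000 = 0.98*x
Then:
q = 0.88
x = -1.84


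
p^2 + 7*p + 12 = (p + 3)*(p + 4)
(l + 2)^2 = l^2 + 4*l + 4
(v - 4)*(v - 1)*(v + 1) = v^3 - 4*v^2 - v + 4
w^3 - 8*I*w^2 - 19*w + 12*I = (w - 4*I)*(w - 3*I)*(w - I)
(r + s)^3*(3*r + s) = 3*r^4 + 10*r^3*s + 12*r^2*s^2 + 6*r*s^3 + s^4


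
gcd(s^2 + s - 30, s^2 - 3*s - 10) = s - 5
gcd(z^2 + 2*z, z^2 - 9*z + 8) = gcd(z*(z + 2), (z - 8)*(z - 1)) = 1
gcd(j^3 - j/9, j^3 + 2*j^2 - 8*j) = j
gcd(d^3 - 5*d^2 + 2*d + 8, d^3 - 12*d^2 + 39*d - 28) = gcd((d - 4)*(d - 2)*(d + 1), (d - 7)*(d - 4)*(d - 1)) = d - 4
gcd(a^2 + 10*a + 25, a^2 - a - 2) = 1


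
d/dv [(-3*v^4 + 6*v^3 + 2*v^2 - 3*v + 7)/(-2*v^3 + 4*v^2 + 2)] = (3*v^6 - 12*v^5 + 14*v^4 - 18*v^3 + 45*v^2 - 24*v - 3)/(2*(v^6 - 4*v^5 + 4*v^4 - 2*v^3 + 4*v^2 + 1))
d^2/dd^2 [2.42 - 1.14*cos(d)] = 1.14*cos(d)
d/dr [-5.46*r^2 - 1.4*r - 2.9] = -10.92*r - 1.4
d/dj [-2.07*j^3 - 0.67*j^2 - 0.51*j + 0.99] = -6.21*j^2 - 1.34*j - 0.51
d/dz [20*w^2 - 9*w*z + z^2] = -9*w + 2*z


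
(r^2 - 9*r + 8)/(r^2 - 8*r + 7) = (r - 8)/(r - 7)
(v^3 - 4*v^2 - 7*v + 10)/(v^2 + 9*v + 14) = (v^2 - 6*v + 5)/(v + 7)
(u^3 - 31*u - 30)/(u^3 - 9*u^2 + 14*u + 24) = (u + 5)/(u - 4)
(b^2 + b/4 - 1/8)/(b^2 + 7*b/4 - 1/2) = (b + 1/2)/(b + 2)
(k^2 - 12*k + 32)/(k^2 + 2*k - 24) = (k - 8)/(k + 6)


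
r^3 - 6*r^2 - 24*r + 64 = (r - 8)*(r - 2)*(r + 4)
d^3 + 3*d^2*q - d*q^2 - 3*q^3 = (d - q)*(d + q)*(d + 3*q)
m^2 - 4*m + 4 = (m - 2)^2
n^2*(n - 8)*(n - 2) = n^4 - 10*n^3 + 16*n^2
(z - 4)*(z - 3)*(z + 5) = z^3 - 2*z^2 - 23*z + 60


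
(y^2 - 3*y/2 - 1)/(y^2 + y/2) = (y - 2)/y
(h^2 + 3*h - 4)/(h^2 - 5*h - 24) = (-h^2 - 3*h + 4)/(-h^2 + 5*h + 24)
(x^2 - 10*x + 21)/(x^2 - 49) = (x - 3)/(x + 7)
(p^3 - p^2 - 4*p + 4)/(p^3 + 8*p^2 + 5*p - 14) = (p - 2)/(p + 7)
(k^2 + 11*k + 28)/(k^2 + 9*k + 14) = (k + 4)/(k + 2)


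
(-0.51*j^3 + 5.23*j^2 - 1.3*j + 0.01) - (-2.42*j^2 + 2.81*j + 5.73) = -0.51*j^3 + 7.65*j^2 - 4.11*j - 5.72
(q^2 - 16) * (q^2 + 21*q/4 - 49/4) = q^4 + 21*q^3/4 - 113*q^2/4 - 84*q + 196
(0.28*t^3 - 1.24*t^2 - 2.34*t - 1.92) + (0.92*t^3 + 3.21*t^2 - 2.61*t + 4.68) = 1.2*t^3 + 1.97*t^2 - 4.95*t + 2.76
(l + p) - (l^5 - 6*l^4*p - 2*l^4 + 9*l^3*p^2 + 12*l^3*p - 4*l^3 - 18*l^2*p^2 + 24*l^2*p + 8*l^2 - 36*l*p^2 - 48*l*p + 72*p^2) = -l^5 + 6*l^4*p + 2*l^4 - 9*l^3*p^2 - 12*l^3*p + 4*l^3 + 18*l^2*p^2 - 24*l^2*p - 8*l^2 + 36*l*p^2 + 48*l*p + l - 72*p^2 + p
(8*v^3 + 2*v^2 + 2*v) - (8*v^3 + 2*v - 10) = 2*v^2 + 10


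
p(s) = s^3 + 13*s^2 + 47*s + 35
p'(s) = 3*s^2 + 26*s + 47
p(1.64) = 151.46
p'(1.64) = 97.71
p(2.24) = 216.75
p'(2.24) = 120.29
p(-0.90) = 2.50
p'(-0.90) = 26.03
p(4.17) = 529.56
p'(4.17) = 207.59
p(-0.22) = 25.28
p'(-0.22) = 41.43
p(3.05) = 327.66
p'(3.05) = 154.21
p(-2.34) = -16.61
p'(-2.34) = 2.59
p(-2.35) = -16.64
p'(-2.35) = 2.47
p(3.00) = 320.00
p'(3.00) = 152.00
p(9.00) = 2240.00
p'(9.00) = 524.00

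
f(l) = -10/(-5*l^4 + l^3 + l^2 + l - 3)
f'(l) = -10*(20*l^3 - 3*l^2 - 2*l - 1)/(-5*l^4 + l^3 + l^2 + l - 3)^2 = 10*(-20*l^3 + 3*l^2 + 2*l + 1)/(-5*l^4 + l^3 + l^2 + l - 3)^2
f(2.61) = 0.05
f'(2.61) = -0.08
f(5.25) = 0.00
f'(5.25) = -0.00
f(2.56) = 0.05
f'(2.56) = -0.08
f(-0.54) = 2.61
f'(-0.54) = 2.69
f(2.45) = 0.06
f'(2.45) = -0.11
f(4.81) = 0.00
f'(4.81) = -0.00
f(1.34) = 0.74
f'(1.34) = -2.12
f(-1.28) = 0.55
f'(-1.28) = 1.37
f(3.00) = 0.03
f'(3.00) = -0.04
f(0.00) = 3.33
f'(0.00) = 1.11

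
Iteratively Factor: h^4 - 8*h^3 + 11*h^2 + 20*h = (h - 5)*(h^3 - 3*h^2 - 4*h) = (h - 5)*(h - 4)*(h^2 + h) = (h - 5)*(h - 4)*(h + 1)*(h)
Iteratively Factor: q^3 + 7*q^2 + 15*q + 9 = (q + 3)*(q^2 + 4*q + 3) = (q + 1)*(q + 3)*(q + 3)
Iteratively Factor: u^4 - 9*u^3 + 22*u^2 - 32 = (u - 4)*(u^3 - 5*u^2 + 2*u + 8) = (u - 4)*(u - 2)*(u^2 - 3*u - 4) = (u - 4)*(u - 2)*(u + 1)*(u - 4)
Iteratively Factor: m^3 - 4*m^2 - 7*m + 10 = (m - 1)*(m^2 - 3*m - 10) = (m - 1)*(m + 2)*(m - 5)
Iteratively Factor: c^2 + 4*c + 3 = (c + 3)*(c + 1)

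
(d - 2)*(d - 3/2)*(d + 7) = d^3 + 7*d^2/2 - 43*d/2 + 21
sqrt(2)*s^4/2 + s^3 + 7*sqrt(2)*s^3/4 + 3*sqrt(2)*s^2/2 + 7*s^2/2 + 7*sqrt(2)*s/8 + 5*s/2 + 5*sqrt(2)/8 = (s + 1)*(s + 5/2)*(s + sqrt(2)/2)*(sqrt(2)*s/2 + 1/2)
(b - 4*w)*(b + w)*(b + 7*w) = b^3 + 4*b^2*w - 25*b*w^2 - 28*w^3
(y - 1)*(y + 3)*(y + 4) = y^3 + 6*y^2 + 5*y - 12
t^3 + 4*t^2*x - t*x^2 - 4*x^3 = (t - x)*(t + x)*(t + 4*x)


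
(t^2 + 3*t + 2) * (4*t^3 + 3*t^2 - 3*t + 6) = 4*t^5 + 15*t^4 + 14*t^3 + 3*t^2 + 12*t + 12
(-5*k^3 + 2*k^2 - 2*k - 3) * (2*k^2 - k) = -10*k^5 + 9*k^4 - 6*k^3 - 4*k^2 + 3*k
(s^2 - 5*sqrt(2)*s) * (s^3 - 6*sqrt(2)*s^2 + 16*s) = s^5 - 11*sqrt(2)*s^4 + 76*s^3 - 80*sqrt(2)*s^2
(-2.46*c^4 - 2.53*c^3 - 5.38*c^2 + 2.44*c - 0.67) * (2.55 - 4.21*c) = 10.3566*c^5 + 4.3783*c^4 + 16.1983*c^3 - 23.9914*c^2 + 9.0427*c - 1.7085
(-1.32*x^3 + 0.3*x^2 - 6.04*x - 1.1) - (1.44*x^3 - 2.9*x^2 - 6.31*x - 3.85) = -2.76*x^3 + 3.2*x^2 + 0.27*x + 2.75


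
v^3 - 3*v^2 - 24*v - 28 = (v - 7)*(v + 2)^2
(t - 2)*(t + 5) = t^2 + 3*t - 10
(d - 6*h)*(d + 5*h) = d^2 - d*h - 30*h^2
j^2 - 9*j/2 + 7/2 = (j - 7/2)*(j - 1)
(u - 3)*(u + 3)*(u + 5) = u^3 + 5*u^2 - 9*u - 45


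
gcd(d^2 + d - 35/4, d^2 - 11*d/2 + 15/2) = d - 5/2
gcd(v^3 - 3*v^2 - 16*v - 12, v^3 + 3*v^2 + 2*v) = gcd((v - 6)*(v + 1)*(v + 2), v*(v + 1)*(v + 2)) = v^2 + 3*v + 2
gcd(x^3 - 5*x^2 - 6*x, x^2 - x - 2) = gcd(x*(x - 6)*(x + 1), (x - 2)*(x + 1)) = x + 1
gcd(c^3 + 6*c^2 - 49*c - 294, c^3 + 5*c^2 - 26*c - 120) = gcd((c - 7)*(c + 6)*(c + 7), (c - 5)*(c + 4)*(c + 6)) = c + 6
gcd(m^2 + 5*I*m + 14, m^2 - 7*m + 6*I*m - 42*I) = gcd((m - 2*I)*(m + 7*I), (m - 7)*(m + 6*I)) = 1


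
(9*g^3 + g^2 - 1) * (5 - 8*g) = -72*g^4 + 37*g^3 + 5*g^2 + 8*g - 5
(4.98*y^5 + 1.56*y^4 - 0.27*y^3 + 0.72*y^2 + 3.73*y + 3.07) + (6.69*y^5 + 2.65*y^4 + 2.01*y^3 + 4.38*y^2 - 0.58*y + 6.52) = 11.67*y^5 + 4.21*y^4 + 1.74*y^3 + 5.1*y^2 + 3.15*y + 9.59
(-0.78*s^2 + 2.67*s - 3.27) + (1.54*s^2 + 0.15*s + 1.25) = 0.76*s^2 + 2.82*s - 2.02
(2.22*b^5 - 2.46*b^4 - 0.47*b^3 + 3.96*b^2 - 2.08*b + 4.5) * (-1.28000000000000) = -2.8416*b^5 + 3.1488*b^4 + 0.6016*b^3 - 5.0688*b^2 + 2.6624*b - 5.76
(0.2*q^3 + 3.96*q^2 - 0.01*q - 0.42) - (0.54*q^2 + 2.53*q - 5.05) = 0.2*q^3 + 3.42*q^2 - 2.54*q + 4.63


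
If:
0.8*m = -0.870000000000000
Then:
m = -1.09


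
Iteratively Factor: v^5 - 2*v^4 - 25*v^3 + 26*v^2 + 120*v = (v + 2)*(v^4 - 4*v^3 - 17*v^2 + 60*v) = (v + 2)*(v + 4)*(v^3 - 8*v^2 + 15*v) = v*(v + 2)*(v + 4)*(v^2 - 8*v + 15) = v*(v - 5)*(v + 2)*(v + 4)*(v - 3)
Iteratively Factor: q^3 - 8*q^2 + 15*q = (q)*(q^2 - 8*q + 15) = q*(q - 5)*(q - 3)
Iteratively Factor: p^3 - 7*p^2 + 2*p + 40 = (p - 5)*(p^2 - 2*p - 8) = (p - 5)*(p - 4)*(p + 2)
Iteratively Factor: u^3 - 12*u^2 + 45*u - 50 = (u - 5)*(u^2 - 7*u + 10) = (u - 5)^2*(u - 2)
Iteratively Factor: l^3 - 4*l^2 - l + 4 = (l - 4)*(l^2 - 1) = (l - 4)*(l - 1)*(l + 1)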